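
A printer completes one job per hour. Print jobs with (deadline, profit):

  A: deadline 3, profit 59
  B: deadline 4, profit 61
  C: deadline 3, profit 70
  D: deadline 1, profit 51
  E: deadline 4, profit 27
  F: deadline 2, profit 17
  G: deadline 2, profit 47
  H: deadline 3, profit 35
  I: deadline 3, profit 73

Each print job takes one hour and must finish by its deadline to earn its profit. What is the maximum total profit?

Sort by profit descending; place each in the latest free slot ≤ its deadline.
By profit: I(d3,73), C(d3,70), B(d4,61), A(d3,59), D(d1,51), G(d2,47), H(d3,35), E(d4,27), F(d2,17)
I→slot 3; C→slot 2; B→slot 4; A→slot 1; D skipped; G skipped; H skipped; E skipped; F skipped.
Profit = 59 + 70 + 73 + 61 = 263

263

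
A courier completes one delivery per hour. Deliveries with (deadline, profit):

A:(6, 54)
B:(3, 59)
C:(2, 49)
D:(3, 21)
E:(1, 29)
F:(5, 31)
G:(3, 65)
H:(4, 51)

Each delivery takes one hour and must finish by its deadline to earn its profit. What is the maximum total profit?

309

Take jobs in profit order; each goes to the latest open slot no later than its deadline.
By profit: G(d3,65), B(d3,59), A(d6,54), H(d4,51), C(d2,49), F(d5,31), E(d1,29), D(d3,21)
G→slot 3; B→slot 2; A→slot 6; H→slot 4; C→slot 1; F→slot 5; E skipped; D skipped.
Profit = 49 + 59 + 65 + 51 + 31 + 54 = 309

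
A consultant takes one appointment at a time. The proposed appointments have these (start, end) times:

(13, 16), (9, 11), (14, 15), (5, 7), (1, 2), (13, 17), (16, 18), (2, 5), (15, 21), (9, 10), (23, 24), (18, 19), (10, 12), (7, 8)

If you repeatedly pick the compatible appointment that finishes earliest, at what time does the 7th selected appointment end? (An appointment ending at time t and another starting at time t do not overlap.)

Sorted by end: (1,2)  (2,5)  (5,7)  (7,8)  (9,10)  (9,11)  (10,12)  (14,15)  (13,16)  (13,17)  (16,18)  (18,19)  (15,21)  (23,24)
take (1,2); take (2,5); take (5,7); take (7,8); take (9,10); take (10,12); take (14,15); skip (13,17); take (16,18); take (18,19); take (23,24).
Selected: (1,2) (2,5) (5,7) (7,8) (9,10) (10,12) (14,15) (16,18) (18,19) (23,24)

15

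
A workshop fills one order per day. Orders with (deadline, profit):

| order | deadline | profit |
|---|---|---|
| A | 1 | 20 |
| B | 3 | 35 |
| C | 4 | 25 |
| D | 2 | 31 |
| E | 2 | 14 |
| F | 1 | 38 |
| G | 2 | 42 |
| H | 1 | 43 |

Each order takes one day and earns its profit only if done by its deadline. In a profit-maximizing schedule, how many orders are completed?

Profit order: H=43 G=42 F=38 B=35 D=31 C=25 A=20 E=14
Assign: H→slot 1, G→slot 2, F skipped, B→slot 3, D skipped, C→slot 4, A skipped, E skipped.
Slots: [1:H] [2:G] [3:B] [4:C]
4 of 8 scheduled.

4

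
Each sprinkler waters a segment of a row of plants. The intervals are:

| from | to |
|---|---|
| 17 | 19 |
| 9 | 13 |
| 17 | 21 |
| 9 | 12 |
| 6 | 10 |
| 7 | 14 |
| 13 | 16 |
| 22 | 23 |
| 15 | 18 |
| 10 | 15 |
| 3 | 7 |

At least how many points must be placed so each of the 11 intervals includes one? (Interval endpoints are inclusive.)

5

Process intervals by earliest right end; each time one isn't hit yet, stab at its right endpoint.
By right end: [3,7]  [6,10]  [9,12]  [9,13]  [7,14]  [10,15]  [13,16]  [15,18]  [17,19]  [17,21]  [22,23]
[3,7] uncovered → point at 7; [9,12] uncovered → point at 12; [13,16] uncovered → point at 16; [17,19] uncovered → point at 19; [22,23] uncovered → point at 23.
Points: 7, 12, 16, 19, 23 (5 total).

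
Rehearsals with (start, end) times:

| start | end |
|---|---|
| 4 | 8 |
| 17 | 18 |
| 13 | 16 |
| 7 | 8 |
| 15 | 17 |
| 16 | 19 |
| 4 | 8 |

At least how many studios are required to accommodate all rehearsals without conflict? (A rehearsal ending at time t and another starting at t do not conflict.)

3

Count concurrent intervals with a sweep; the peak is the room count.
starts: [4, 4, 7, 13, 15, 16, 17]
ends:   [8, 8, 8, 16, 17, 18, 19]
s4→1 s4→2 s7→3  — peak 3.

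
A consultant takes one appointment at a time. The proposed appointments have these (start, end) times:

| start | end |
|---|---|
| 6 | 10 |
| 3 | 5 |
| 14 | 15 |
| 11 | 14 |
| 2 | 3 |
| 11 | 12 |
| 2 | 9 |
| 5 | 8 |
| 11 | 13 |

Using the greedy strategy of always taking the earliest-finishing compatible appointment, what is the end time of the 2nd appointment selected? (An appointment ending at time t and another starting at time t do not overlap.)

5

Sort by end time and greedily take each interval whose start is ≥ the last chosen end.
Sorted by end: (2,3)  (3,5)  (5,8)  (2,9)  (6,10)  (11,12)  (11,13)  (11,14)  (14,15)
take (2,3); take (3,5); take (5,8); take (11,12); take (14,15).
Selected: (2,3) (3,5) (5,8) (11,12) (14,15)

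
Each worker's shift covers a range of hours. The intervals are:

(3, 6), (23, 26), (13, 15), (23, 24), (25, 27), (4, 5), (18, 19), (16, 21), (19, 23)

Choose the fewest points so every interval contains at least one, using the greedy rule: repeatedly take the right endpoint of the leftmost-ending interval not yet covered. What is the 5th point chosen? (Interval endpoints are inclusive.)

27

Sorted: [4,5] [3,6] [13,15] [18,19] [16,21] [19,23] [23,24] [23,26] [25,27]
{[4,5],[3,6]} hit by 5; {[13,15]} hit by 15; {[18,19],[16,21],[19,23]} hit by 19; {[23,24],[23,26]} hit by 24; {[25,27]} hit by 27.
Points: 5, 15, 19, 24, 27 (5 total).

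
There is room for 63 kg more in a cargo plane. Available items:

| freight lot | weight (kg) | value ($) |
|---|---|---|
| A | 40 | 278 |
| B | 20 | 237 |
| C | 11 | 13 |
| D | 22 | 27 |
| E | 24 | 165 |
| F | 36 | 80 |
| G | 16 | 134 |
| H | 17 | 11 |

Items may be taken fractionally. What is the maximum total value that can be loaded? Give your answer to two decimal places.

558.65

Order: B (237/20=11.85) > G (134/16=8.38) > A (278/40=6.95) > E (165/24=6.88) > F (80/36=2.22) > D (27/22=1.23) > C (13/11=1.18) > H (11/17=0.65)
Fill: take B (20 @ 237) → take G (16 @ 134) → take 27/40 of A → 187.65; 63/63 used.
Total value = 558.65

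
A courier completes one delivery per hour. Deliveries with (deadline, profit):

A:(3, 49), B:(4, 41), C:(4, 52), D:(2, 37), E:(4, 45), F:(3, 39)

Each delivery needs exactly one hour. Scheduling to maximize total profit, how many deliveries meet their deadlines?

4

Profit order: C=52 A=49 E=45 B=41 F=39 D=37
Assign: C→slot 4, A→slot 3, E→slot 2, B→slot 1, F skipped, D skipped.
Slots: [1:B] [2:E] [3:A] [4:C]
4 of 6 scheduled.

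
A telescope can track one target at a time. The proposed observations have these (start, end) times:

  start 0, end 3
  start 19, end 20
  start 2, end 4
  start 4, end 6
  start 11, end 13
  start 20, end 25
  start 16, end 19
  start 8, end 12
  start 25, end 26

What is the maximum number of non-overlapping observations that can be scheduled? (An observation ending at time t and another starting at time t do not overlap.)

7

Order by finish time; keep every interval that doesn't clash with the previous kept one.
Sorted by end: (0,3)  (2,4)  (4,6)  (8,12)  (11,13)  (16,19)  (19,20)  (20,25)  (25,26)
take (0,3); skip (2,4); take (4,6); take (8,12); take (16,19); take (19,20); take (20,25); take (25,26).
Selected 7 observations.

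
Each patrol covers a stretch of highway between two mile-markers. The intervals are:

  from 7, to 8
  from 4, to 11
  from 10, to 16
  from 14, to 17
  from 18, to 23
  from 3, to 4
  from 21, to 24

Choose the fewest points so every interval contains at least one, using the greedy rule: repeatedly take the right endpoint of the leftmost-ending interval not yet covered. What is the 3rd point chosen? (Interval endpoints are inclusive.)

By right end: [3,4]  [7,8]  [4,11]  [10,16]  [14,17]  [18,23]  [21,24]
[3,4] uncovered → point at 4; [7,8] uncovered → point at 8; [10,16] uncovered → point at 16; [18,23] uncovered → point at 23.
Points: 4, 8, 16, 23 (4 total).

16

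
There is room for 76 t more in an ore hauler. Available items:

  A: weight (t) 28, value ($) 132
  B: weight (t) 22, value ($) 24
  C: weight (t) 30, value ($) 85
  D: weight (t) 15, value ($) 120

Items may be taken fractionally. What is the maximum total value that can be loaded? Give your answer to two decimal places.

Sort by value per unit weight and fill in that order.
Order: D (120/15=8.00) > A (132/28=4.71) > C (85/30=2.83) > B (24/22=1.09)
Fill: take D (15 @ 120) → take A (28 @ 132) → take C (30 @ 85) → take 3/22 of B → 3.27; 76/76 used.
Total value = 340.27

340.27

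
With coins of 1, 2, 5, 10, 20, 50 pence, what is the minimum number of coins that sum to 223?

223 = 4×50 + 1×20 + 1×2 + 1×1
Total coins = 4 + 1 + 1 + 1 = 7

7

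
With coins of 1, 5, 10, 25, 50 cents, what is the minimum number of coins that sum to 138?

Use the largest denomination that fits, subtract, and repeat.
138 = 2×50 + 1×25 + 1×10 + 3×1
Total coins = 2 + 1 + 1 + 3 = 7

7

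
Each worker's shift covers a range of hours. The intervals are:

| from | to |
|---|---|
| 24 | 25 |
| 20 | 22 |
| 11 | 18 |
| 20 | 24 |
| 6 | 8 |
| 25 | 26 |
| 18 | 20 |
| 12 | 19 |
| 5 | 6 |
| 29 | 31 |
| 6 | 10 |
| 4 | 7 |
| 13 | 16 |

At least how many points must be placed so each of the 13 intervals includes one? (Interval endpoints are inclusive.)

By right end: [5,6]  [4,7]  [6,8]  [6,10]  [13,16]  [11,18]  [12,19]  [18,20]  [20,22]  [20,24]  [24,25]  [25,26]  [29,31]
[5,6] uncovered → point at 6; [13,16] uncovered → point at 16; [18,20] uncovered → point at 20; [24,25] uncovered → point at 25; [29,31] uncovered → point at 31.
Points: 6, 16, 20, 25, 31 (5 total).

5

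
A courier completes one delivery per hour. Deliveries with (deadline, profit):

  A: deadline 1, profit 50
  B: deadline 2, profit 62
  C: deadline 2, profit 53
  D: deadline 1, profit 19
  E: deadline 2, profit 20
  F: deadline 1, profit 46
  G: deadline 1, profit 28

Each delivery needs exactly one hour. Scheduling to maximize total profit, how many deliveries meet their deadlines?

2

Sort by profit descending; place each in the latest free slot ≤ its deadline.
By profit: B(d2,62), C(d2,53), A(d1,50), F(d1,46), G(d1,28), E(d2,20), D(d1,19)
B→slot 2; C→slot 1; A skipped; F skipped; G skipped; E skipped; D skipped.
2 of 7 scheduled.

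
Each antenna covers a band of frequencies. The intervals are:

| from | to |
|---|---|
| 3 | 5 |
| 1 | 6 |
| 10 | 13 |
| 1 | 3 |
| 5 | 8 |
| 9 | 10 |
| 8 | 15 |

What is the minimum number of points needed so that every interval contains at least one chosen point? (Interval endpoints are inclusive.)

3

Sort by right endpoint; whenever an interval is uncovered, place a point at its right end.
Sorted: [1,3] [3,5] [1,6] [5,8] [9,10] [10,13] [8,15]
{[1,3],[3,5],[1,6]} hit by 3; {[5,8]} hit by 8; {[9,10],[10,13],[8,15]} hit by 10.
Points: 3, 8, 10 (3 total).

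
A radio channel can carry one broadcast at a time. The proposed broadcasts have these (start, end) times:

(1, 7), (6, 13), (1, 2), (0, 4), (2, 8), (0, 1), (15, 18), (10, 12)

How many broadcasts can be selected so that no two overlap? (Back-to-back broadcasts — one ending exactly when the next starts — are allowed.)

5

Sort by end time and greedily take each interval whose start is ≥ the last chosen end.
Sorted by end: (0,1)  (1,2)  (0,4)  (1,7)  (2,8)  (10,12)  (6,13)  (15,18)
take (0,1); take (1,2); take (2,8); take (10,12); take (15,18).
Selected 5 broadcasts.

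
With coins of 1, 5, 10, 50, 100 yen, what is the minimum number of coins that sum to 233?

233 = 2×100 + 3×10 + 3×1
Total coins = 2 + 3 + 3 = 8

8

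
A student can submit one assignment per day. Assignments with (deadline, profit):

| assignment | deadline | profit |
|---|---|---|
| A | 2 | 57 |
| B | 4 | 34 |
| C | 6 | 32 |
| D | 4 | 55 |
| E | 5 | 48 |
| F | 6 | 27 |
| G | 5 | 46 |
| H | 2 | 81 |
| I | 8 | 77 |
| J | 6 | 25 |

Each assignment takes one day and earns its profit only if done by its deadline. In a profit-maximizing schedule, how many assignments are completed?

7

Profit order: H=81 I=77 A=57 D=55 E=48 G=46 B=34 C=32 F=27 J=25
Assign: H→slot 2, I→slot 8, A→slot 1, D→slot 4, E→slot 5, G→slot 3, B skipped, C→slot 6, F skipped, J skipped.
Slots: [1:A] [2:H] [3:G] [4:D] [5:E] [6:C] [8:I]
7 of 10 scheduled.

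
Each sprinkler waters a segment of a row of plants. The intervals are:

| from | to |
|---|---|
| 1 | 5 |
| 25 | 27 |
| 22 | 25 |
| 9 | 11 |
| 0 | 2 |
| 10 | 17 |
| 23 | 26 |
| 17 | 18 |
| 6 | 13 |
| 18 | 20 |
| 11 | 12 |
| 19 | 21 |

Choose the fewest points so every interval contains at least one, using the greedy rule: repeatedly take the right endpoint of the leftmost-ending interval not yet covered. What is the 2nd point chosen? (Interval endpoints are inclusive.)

Process intervals by earliest right end; each time one isn't hit yet, stab at its right endpoint.
By right end: [0,2]  [1,5]  [9,11]  [11,12]  [6,13]  [10,17]  [17,18]  [18,20]  [19,21]  [22,25]  [23,26]  [25,27]
[0,2] uncovered → point at 2; [9,11] uncovered → point at 11; [17,18] uncovered → point at 18; [19,21] uncovered → point at 21; [22,25] uncovered → point at 25.
Points: 2, 11, 18, 21, 25 (5 total).

11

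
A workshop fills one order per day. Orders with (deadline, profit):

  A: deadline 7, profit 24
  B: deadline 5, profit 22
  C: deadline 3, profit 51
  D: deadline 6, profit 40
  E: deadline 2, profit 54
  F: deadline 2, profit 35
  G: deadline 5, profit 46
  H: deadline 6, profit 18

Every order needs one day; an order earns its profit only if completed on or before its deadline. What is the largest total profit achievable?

Take jobs in profit order; each goes to the latest open slot no later than its deadline.
By profit: E(d2,54), C(d3,51), G(d5,46), D(d6,40), F(d2,35), A(d7,24), B(d5,22), H(d6,18)
E→slot 2; C→slot 3; G→slot 5; D→slot 6; F→slot 1; A→slot 7; B→slot 4; H skipped.
Profit = 35 + 54 + 51 + 22 + 46 + 40 + 24 = 272

272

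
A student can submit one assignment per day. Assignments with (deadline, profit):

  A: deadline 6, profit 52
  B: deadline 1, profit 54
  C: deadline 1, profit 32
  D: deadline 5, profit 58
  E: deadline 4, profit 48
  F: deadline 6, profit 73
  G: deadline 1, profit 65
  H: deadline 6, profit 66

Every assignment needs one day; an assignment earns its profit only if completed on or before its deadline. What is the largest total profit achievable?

Sort by profit descending; place each in the latest free slot ≤ its deadline.
By profit: F(d6,73), H(d6,66), G(d1,65), D(d5,58), B(d1,54), A(d6,52), E(d4,48), C(d1,32)
F→slot 6; H→slot 5; G→slot 1; D→slot 4; B skipped; A→slot 3; E→slot 2; C skipped.
Profit = 65 + 48 + 52 + 58 + 66 + 73 = 362

362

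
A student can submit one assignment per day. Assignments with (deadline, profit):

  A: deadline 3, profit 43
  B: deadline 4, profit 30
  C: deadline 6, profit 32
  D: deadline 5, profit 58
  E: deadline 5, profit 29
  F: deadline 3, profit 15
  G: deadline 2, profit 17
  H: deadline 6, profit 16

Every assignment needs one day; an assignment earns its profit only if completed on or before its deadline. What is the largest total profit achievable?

209

By profit: D(d5,58), A(d3,43), C(d6,32), B(d4,30), E(d5,29), G(d2,17), H(d6,16), F(d3,15)
D→slot 5; A→slot 3; C→slot 6; B→slot 4; E→slot 2; G→slot 1; H skipped; F skipped.
Profit = 17 + 29 + 43 + 30 + 58 + 32 = 209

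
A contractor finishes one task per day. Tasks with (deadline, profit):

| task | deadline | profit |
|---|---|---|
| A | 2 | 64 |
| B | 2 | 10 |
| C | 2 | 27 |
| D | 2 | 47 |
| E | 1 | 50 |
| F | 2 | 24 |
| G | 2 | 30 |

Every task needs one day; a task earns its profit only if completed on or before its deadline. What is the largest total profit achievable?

Profit order: A=64 E=50 D=47 G=30 C=27 F=24 B=10
Assign: A→slot 2, E→slot 1, D skipped, G skipped, C skipped, F skipped, B skipped.
Slots: [1:E] [2:A]
Profit = 50 + 64 = 114

114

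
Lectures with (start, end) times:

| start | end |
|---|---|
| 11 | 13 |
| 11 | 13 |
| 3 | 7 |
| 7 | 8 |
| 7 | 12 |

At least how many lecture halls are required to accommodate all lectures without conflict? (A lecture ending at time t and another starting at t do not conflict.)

The answer is the maximum number of intervals overlapping at any instant.
Events (time:±→running): 3:+→1 7:-→0 7:+→1 7:+→2 8:-→1 11:+→2 11:+→3 … peak 3.

3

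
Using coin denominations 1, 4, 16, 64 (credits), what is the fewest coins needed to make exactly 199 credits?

199 − 3×64→7 − 1×4→3 − 3×1→0
Total coins = 3 + 1 + 3 = 7

7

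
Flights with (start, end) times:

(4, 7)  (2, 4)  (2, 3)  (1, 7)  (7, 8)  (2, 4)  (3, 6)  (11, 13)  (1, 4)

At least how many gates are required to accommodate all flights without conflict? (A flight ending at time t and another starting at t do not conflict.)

5

Events (time:±→running): 1:+→1 1:+→2 2:+→3 2:+→4 2:+→5 … peak 5.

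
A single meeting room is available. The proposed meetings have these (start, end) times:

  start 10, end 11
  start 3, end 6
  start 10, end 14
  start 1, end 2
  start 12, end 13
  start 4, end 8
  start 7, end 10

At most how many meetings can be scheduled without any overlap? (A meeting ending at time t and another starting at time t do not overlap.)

5

Order by finish time; keep every interval that doesn't clash with the previous kept one.
Sorted by end: (1,2)  (3,6)  (4,8)  (7,10)  (10,11)  (12,13)  (10,14)
take (1,2); take (3,6); take (7,10); take (10,11); take (12,13).
Selected 5 meetings.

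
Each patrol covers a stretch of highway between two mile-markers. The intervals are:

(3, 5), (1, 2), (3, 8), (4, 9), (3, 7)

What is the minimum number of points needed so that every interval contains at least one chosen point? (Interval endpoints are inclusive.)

Sort by right endpoint; whenever an interval is uncovered, place a point at its right end.
By right end: [1,2]  [3,5]  [3,7]  [3,8]  [4,9]
[1,2] uncovered → point at 2; [3,5] uncovered → point at 5.
Points: 2, 5 (2 total).

2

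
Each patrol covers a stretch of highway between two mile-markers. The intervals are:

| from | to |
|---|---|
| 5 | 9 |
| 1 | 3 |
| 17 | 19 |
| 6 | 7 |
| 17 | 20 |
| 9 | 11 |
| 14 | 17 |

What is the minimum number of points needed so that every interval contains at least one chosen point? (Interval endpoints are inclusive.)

Sort by right endpoint; whenever an interval is uncovered, place a point at its right end.
Sorted: [1,3] [6,7] [5,9] [9,11] [14,17] [17,19] [17,20]
{[1,3]} hit by 3; {[6,7],[5,9]} hit by 7; {[9,11]} hit by 11; {[14,17],[17,19],[17,20]} hit by 17.
Points: 3, 7, 11, 17 (4 total).

4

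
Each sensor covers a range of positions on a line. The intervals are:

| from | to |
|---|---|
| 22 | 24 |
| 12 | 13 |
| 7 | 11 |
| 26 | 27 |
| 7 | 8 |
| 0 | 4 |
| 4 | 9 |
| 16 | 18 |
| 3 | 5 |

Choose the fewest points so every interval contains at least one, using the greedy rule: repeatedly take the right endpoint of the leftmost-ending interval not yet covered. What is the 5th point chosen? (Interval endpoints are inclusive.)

24

Sorted: [0,4] [3,5] [7,8] [4,9] [7,11] [12,13] [16,18] [22,24] [26,27]
{[0,4],[3,5]} hit by 4; {[7,8],[4,9],[7,11]} hit by 8; {[12,13]} hit by 13; {[16,18]} hit by 18; {[22,24]} hit by 24; {[26,27]} hit by 27.
Points: 4, 8, 13, 18, 24, 27 (6 total).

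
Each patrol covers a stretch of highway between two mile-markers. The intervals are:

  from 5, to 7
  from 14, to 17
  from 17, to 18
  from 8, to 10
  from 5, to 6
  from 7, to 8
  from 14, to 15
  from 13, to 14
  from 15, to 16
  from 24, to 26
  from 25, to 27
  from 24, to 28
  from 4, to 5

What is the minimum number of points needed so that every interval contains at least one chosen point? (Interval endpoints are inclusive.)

Sort by right endpoint; whenever an interval is uncovered, place a point at its right end.
By right end: [4,5]  [5,6]  [5,7]  [7,8]  [8,10]  [13,14]  [14,15]  [15,16]  [14,17]  [17,18]  [24,26]  [25,27]  [24,28]
[4,5] uncovered → point at 5; [7,8] uncovered → point at 8; [13,14] uncovered → point at 14; [15,16] uncovered → point at 16; [17,18] uncovered → point at 18; [24,26] uncovered → point at 26.
Points: 5, 8, 14, 16, 18, 26 (6 total).

6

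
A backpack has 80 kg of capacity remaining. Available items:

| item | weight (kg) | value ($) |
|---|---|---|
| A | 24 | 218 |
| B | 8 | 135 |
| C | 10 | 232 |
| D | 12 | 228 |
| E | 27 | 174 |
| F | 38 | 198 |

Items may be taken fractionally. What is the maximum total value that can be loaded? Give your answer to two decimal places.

980.56

Greedy by value/weight ratio, highest first.
Order: C (232/10=23.20) > D (228/12=19.00) > B (135/8=16.88) > A (218/24=9.08) > E (174/27=6.44) > F (198/38=5.21)
Fill: take C (10 @ 232) → take D (12 @ 228) → take B (8 @ 135) → take A (24 @ 218) → take 26/27 of E → 167.56; 80/80 used.
Total value = 980.56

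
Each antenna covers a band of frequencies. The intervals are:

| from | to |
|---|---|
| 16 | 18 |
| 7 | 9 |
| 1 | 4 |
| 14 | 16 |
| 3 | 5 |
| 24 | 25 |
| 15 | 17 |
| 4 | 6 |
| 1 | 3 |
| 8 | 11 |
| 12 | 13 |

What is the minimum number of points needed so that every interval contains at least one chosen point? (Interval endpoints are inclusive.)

6

Sort by right endpoint; whenever an interval is uncovered, place a point at its right end.
By right end: [1,3]  [1,4]  [3,5]  [4,6]  [7,9]  [8,11]  [12,13]  [14,16]  [15,17]  [16,18]  [24,25]
[1,3] uncovered → point at 3; [4,6] uncovered → point at 6; [7,9] uncovered → point at 9; [12,13] uncovered → point at 13; [14,16] uncovered → point at 16; [24,25] uncovered → point at 25.
Points: 3, 6, 9, 13, 16, 25 (6 total).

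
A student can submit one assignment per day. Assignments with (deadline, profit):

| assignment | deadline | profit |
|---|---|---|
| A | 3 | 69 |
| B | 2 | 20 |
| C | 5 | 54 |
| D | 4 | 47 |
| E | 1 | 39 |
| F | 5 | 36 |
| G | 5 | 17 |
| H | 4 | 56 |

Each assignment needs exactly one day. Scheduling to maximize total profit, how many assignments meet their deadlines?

Take jobs in profit order; each goes to the latest open slot no later than its deadline.
Profit order: A=69 H=56 C=54 D=47 E=39 F=36 B=20 G=17
Assign: A→slot 3, H→slot 4, C→slot 5, D→slot 2, E→slot 1, F skipped, B skipped, G skipped.
Slots: [1:E] [2:D] [3:A] [4:H] [5:C]
5 of 8 scheduled.

5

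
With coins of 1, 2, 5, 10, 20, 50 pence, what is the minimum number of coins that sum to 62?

3

62 = 1×50 + 1×10 + 1×2
Total coins = 1 + 1 + 1 = 3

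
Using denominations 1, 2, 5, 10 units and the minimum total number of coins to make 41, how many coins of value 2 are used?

41 − 4×10→1 − 1×1→0
Count of 2: 0

0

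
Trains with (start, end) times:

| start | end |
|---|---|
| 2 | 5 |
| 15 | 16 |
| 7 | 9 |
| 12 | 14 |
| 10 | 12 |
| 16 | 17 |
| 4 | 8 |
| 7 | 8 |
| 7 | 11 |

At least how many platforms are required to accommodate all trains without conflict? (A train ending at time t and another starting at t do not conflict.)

4

starts: [2, 4, 7, 7, 7, 10, 12, 15, 16]
ends:   [5, 8, 8, 9, 11, 12, 14, 16, 17]
s2→1 s4→2 e5→1 s7→2 s7→3 s7→4  — peak 4.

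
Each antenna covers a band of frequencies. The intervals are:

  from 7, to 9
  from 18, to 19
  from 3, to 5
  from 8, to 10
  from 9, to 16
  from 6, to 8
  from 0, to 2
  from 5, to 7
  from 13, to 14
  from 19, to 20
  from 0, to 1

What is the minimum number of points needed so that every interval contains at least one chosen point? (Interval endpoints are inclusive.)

5

Process intervals by earliest right end; each time one isn't hit yet, stab at its right endpoint.
Sorted: [0,1] [0,2] [3,5] [5,7] [6,8] [7,9] [8,10] [13,14] [9,16] [18,19] [19,20]
{[0,1],[0,2]} hit by 1; {[3,5],[5,7]} hit by 5; {[6,8],[7,9],[8,10]} hit by 8; {[13,14],[9,16]} hit by 14; {[18,19],[19,20]} hit by 19.
Points: 1, 5, 8, 14, 19 (5 total).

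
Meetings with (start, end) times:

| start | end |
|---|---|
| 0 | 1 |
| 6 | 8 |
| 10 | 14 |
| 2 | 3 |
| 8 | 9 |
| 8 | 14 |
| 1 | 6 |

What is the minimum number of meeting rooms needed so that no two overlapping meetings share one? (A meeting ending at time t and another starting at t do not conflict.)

Events (time:±→running): 0:+→1 1:-→0 1:+→1 2:+→2 … peak 2.

2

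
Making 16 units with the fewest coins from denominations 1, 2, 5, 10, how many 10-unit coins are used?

1

Greedy: take as many of the largest coin as possible, then repeat with the remainder.
16 − 1×10→6 − 1×5→1 − 1×1→0
Count of 10: 1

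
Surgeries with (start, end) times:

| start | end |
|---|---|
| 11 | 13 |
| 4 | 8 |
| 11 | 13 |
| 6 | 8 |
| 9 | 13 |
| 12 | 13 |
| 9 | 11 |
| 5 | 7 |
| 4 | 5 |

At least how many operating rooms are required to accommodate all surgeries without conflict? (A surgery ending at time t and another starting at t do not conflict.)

Events (time:±→running): 4:+→1 4:+→2 5:-→1 5:+→2 6:+→3 7:-→2 8:-→1 8:-→0 9:+→1 9:+→2 11:-→1 11:+→2 11:+→3 12:+→4 … peak 4.

4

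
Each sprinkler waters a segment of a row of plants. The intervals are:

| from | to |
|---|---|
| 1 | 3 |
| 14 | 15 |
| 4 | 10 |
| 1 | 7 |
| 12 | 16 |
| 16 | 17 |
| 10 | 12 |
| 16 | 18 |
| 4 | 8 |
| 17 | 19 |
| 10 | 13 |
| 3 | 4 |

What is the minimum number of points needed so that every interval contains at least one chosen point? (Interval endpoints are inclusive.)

5

Process intervals by earliest right end; each time one isn't hit yet, stab at its right endpoint.
Sorted: [1,3] [3,4] [1,7] [4,8] [4,10] [10,12] [10,13] [14,15] [12,16] [16,17] [16,18] [17,19]
{[1,3],[3,4],[1,7]} hit by 3; {[4,8],[4,10]} hit by 8; {[10,12],[10,13]} hit by 12; {[14,15],[12,16]} hit by 15; {[16,17],[16,18],[17,19]} hit by 17.
Points: 3, 8, 12, 15, 17 (5 total).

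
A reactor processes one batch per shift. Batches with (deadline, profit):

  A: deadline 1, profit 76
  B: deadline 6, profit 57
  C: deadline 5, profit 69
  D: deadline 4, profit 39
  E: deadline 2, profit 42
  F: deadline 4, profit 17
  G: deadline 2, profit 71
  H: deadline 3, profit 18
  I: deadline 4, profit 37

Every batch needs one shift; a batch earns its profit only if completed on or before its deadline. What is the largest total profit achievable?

Sort by profit descending; place each in the latest free slot ≤ its deadline.
Profit order: A=76 G=71 C=69 B=57 E=42 D=39 I=37 H=18 F=17
Assign: A→slot 1, G→slot 2, C→slot 5, B→slot 6, E skipped, D→slot 4, I→slot 3, H skipped, F skipped.
Slots: [1:A] [2:G] [3:I] [4:D] [5:C] [6:B]
Profit = 76 + 71 + 37 + 39 + 69 + 57 = 349

349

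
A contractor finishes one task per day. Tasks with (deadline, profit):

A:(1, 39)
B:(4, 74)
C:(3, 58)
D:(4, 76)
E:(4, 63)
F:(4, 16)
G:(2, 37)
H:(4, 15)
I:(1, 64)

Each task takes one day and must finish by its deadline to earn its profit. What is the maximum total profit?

Profit order: D=76 B=74 I=64 E=63 C=58 A=39 G=37 F=16 H=15
Assign: D→slot 4, B→slot 3, I→slot 1, E→slot 2, C skipped, A skipped, G skipped, F skipped, H skipped.
Slots: [1:I] [2:E] [3:B] [4:D]
Profit = 64 + 63 + 74 + 76 = 277

277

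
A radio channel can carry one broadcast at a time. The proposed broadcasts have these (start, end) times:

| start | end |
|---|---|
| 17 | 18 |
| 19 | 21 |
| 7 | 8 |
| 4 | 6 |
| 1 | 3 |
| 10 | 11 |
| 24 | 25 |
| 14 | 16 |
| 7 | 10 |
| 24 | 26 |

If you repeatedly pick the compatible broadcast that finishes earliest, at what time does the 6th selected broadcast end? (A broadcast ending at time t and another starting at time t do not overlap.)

18

Sort by end time and greedily take each interval whose start is ≥ the last chosen end.
By end time: (1,3), (4,6), (7,8), (7,10), (10,11), (14,16), (17,18), (19,21), (24,25), (24,26).
Pick (1,3); next start ≥ 3 → (4,6); next start ≥ 6 → (7,8); next start ≥ 8 → (10,11); next start ≥ 11 → (14,16); next start ≥ 16 → (17,18); next start ≥ 18 → (19,21); next start ≥ 21 → (24,25).
Selected: (1,3) (4,6) (7,8) (10,11) (14,16) (17,18) (19,21) (24,25)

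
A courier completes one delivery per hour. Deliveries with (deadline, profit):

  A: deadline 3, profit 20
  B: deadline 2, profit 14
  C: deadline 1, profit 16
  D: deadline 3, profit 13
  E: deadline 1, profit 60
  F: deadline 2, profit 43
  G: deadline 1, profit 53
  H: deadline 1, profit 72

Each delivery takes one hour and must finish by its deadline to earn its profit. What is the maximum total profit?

135

By profit: H(d1,72), E(d1,60), G(d1,53), F(d2,43), A(d3,20), C(d1,16), B(d2,14), D(d3,13)
H→slot 1; E skipped; G skipped; F→slot 2; A→slot 3; C skipped; B skipped; D skipped.
Profit = 72 + 43 + 20 = 135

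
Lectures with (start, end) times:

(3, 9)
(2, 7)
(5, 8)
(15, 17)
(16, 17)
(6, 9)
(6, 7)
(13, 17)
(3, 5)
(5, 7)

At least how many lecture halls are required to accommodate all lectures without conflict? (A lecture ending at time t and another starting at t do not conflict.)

Events (time:±→running): 2:+→1 3:+→2 3:+→3 5:-→2 5:+→3 5:+→4 6:+→5 6:+→6 … peak 6.

6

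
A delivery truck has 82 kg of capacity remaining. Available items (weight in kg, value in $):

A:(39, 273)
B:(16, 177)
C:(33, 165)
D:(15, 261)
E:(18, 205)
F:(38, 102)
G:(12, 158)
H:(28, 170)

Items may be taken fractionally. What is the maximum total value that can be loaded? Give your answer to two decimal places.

Greedy by value/weight ratio, highest first.
Ratios (sorted): D 17.40, G 13.17, E 11.39, B 11.06, A 7.00, H 6.07, C 5.00, F 2.68
take D (15 @ 261); take G (12 @ 158); take E (18 @ 205); take B (16 @ 177); take 21/39 of A → 147.00. Capacity used 82/82.
Total value = 948.00

948.00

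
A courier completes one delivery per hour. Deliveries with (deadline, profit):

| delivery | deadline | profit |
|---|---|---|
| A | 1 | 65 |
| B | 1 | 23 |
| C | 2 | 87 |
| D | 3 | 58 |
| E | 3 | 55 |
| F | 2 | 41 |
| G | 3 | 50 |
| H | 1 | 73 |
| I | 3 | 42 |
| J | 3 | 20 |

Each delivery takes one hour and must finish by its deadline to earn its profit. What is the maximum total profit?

218

By profit: C(d2,87), H(d1,73), A(d1,65), D(d3,58), E(d3,55), G(d3,50), I(d3,42), F(d2,41), B(d1,23), J(d3,20)
C→slot 2; H→slot 1; A skipped; D→slot 3; E skipped; G skipped; I skipped; F skipped; B skipped; J skipped.
Profit = 73 + 87 + 58 = 218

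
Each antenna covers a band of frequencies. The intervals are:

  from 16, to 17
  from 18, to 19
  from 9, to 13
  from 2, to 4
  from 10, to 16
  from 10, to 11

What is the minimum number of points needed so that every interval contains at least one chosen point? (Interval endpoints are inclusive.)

Sort by right endpoint; whenever an interval is uncovered, place a point at its right end.
Sorted: [2,4] [10,11] [9,13] [10,16] [16,17] [18,19]
{[2,4]} hit by 4; {[10,11],[9,13],[10,16]} hit by 11; {[16,17]} hit by 17; {[18,19]} hit by 19.
Points: 4, 11, 17, 19 (4 total).

4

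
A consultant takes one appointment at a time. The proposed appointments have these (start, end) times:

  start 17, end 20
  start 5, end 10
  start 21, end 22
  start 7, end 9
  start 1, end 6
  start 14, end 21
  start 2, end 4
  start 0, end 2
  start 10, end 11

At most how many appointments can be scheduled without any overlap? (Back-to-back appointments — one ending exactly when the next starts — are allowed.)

6

Order by finish time; keep every interval that doesn't clash with the previous kept one.
Sorted by end: (0,2)  (2,4)  (1,6)  (7,9)  (5,10)  (10,11)  (17,20)  (14,21)  (21,22)
take (0,2); take (2,4); skip (1,6); take (7,9); skip (5,10); take (10,11); take (17,20); skip (14,21); take (21,22).
Selected 6 appointments.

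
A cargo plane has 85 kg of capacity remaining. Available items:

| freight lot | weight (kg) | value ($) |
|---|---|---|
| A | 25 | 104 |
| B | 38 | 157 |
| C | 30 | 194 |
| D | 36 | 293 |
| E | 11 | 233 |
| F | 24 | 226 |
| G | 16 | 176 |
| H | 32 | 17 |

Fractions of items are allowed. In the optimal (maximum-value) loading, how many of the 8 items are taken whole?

3

Sort by value per unit weight and fill in that order.
Order: E (233/11=21.18) > G (176/16=11.00) > F (226/24=9.42) > D (293/36=8.14) > C (194/30=6.47) > A (104/25=4.16) > B (157/38=4.13) > H (17/32=0.53)
Fill: take E (11 @ 233) → take G (16 @ 176) → take F (24 @ 226) → take 34/36 of D → 276.72; 85/85 used.
3 item(s) taken whole; one partial (take 34/36 of D).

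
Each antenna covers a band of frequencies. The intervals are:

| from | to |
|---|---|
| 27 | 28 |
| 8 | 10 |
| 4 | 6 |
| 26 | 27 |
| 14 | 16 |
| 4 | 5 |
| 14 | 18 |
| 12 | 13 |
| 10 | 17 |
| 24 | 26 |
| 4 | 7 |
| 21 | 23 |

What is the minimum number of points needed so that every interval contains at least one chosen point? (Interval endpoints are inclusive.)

Sorted: [4,5] [4,6] [4,7] [8,10] [12,13] [14,16] [10,17] [14,18] [21,23] [24,26] [26,27] [27,28]
{[4,5],[4,6],[4,7]} hit by 5; {[8,10]} hit by 10; {[12,13]} hit by 13; {[14,16],[10,17],[14,18]} hit by 16; {[21,23]} hit by 23; {[24,26],[26,27]} hit by 26; {[27,28]} hit by 28.
Points: 5, 10, 13, 16, 23, 26, 28 (7 total).

7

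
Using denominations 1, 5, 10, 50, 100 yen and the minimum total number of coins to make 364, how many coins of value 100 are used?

Use the largest denomination that fits, subtract, and repeat.
364 = 3×100 + 1×50 + 1×10 + 4×1
Count of 100: 3

3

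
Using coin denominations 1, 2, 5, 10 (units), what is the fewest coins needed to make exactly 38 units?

38 = 3×10 + 1×5 + 1×2 + 1×1
Total coins = 3 + 1 + 1 + 1 = 6

6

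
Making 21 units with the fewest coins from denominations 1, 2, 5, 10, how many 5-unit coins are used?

0

21 − 2×10→1 − 1×1→0
Count of 5: 0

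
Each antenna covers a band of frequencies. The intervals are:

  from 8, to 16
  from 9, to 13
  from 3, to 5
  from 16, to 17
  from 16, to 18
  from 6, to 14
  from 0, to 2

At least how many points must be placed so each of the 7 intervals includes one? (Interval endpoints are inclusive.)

By right end: [0,2]  [3,5]  [9,13]  [6,14]  [8,16]  [16,17]  [16,18]
[0,2] uncovered → point at 2; [3,5] uncovered → point at 5; [9,13] uncovered → point at 13; [16,17] uncovered → point at 17.
Points: 2, 5, 13, 17 (4 total).

4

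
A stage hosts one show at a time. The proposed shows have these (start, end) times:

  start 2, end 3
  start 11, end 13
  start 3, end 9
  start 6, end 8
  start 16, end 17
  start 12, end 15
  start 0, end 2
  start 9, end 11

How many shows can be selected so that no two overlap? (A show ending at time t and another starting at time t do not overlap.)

6

Sorted by end: (0,2)  (2,3)  (6,8)  (3,9)  (9,11)  (11,13)  (12,15)  (16,17)
take (0,2); take (2,3); take (6,8); take (9,11); take (11,13); take (16,17).
Selected 6 shows.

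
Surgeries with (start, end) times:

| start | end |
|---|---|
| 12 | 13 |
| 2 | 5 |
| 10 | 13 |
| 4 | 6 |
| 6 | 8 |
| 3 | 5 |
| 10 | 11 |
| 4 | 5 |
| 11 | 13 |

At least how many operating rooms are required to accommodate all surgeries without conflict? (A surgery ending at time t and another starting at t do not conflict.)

4

starts: [2, 3, 4, 4, 6, 10, 10, 11, 12]
ends:   [5, 5, 5, 6, 8, 11, 13, 13, 13]
s2→1 s3→2 s4→3 s4→4  — peak 4.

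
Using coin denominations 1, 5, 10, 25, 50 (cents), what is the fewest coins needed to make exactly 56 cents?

Greedy: take as many of the largest coin as possible, then repeat with the remainder.
56 − 1×50→6 − 1×5→1 − 1×1→0
Total coins = 1 + 1 + 1 = 3

3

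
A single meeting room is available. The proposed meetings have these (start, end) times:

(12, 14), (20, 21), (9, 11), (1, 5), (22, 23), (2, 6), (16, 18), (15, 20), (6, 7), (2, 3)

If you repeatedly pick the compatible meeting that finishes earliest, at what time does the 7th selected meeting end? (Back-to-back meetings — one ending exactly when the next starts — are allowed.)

23

Order by finish time; keep every interval that doesn't clash with the previous kept one.
By end time: (2,3), (1,5), (2,6), (6,7), (9,11), (12,14), (16,18), (15,20), (20,21), (22,23).
Pick (2,3); next start ≥ 3 → (6,7); next start ≥ 7 → (9,11); next start ≥ 11 → (12,14); next start ≥ 14 → (16,18); next start ≥ 18 → (20,21); next start ≥ 21 → (22,23).
Selected: (2,3) (6,7) (9,11) (12,14) (16,18) (20,21) (22,23)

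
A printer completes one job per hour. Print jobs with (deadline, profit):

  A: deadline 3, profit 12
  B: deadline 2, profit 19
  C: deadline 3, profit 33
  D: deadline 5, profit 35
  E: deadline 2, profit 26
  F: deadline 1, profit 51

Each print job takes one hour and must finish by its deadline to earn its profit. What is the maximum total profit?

145

By profit: F(d1,51), D(d5,35), C(d3,33), E(d2,26), B(d2,19), A(d3,12)
F→slot 1; D→slot 5; C→slot 3; E→slot 2; B skipped; A skipped.
Profit = 51 + 26 + 33 + 35 = 145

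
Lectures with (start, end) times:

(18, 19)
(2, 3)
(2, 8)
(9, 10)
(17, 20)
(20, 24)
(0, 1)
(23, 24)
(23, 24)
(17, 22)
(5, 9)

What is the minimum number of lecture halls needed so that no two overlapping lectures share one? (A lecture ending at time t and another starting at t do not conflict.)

3

The answer is the maximum number of intervals overlapping at any instant.
starts: [0, 2, 2, 5, 9, 17, 17, 18, 20, 23, 23]
ends:   [1, 3, 8, 9, 10, 19, 20, 22, 24, 24, 24]
s0→1 e1→0 s2→1 s2→2 e3→1 s5→2 e8→1 e9→0 s9→1 e10→0 s17→1 s17→2 s18→3  — peak 3.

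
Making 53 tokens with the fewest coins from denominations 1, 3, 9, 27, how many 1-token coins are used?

53 − 1×27→26 − 2×9→8 − 2×3→2 − 2×1→0
Count of 1: 2

2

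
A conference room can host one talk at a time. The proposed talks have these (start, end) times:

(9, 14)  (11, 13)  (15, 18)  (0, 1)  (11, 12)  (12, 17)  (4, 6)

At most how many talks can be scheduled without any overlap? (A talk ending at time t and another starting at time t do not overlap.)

Order by finish time; keep every interval that doesn't clash with the previous kept one.
Sorted by end: (0,1)  (4,6)  (11,12)  (11,13)  (9,14)  (12,17)  (15,18)
take (0,1); take (4,6); take (11,12); skip (11,13); take (12,17); skip (15,18).
Selected 4 talks.

4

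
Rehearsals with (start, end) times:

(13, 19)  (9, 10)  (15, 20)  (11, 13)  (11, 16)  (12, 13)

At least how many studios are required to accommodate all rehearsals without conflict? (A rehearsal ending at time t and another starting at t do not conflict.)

3

Count concurrent intervals with a sweep; the peak is the room count.
starts: [9, 11, 11, 12, 13, 15]
ends:   [10, 13, 13, 16, 19, 20]
s9→1 e10→0 s11→1 s11→2 s12→3  — peak 3.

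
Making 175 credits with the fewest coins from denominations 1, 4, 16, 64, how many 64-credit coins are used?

Greedy: take as many of the largest coin as possible, then repeat with the remainder.
175 − 2×64→47 − 2×16→15 − 3×4→3 − 3×1→0
Count of 64: 2

2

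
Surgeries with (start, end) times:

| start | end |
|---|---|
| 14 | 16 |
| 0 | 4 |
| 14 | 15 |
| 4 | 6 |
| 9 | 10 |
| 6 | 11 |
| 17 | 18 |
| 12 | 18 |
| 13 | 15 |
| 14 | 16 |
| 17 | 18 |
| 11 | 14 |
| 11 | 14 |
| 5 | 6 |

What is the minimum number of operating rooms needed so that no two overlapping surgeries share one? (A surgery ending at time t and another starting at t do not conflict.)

Count concurrent intervals with a sweep; the peak is the room count.
starts: [0, 4, 5, 6, 9, 11, 11, 12, 13, 14, 14, 14, 17, 17]
ends:   [4, 6, 6, 10, 11, 14, 14, 15, 15, 16, 16, 18, 18, 18]
s0→1 e4→0 s4→1 s5→2 e6→1 e6→0 s6→1 s9→2 e10→1 e11→0 s11→1 s11→2 s12→3 s13→4 e14→3 e14→2 s14→3 s14→4 s14→5  — peak 5.

5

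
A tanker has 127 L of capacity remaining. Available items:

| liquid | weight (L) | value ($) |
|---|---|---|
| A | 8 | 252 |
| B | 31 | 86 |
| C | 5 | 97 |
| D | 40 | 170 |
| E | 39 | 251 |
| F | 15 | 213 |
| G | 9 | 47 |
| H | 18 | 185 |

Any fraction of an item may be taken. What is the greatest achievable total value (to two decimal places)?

1185.25

Order: A (252/8=31.50) > C (97/5=19.40) > F (213/15=14.20) > H (185/18=10.28) > E (251/39=6.44) > G (47/9=5.22) > D (170/40=4.25) > B (86/31=2.77)
Fill: take A (8 @ 252) → take C (5 @ 97) → take F (15 @ 213) → take H (18 @ 185) → take E (39 @ 251) → take G (9 @ 47) → take 33/40 of D → 140.25; 127/127 used.
Total value = 1185.25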